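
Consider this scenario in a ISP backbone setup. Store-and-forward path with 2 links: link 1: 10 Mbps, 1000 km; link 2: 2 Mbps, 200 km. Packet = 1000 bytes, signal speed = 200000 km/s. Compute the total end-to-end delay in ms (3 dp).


Packet = 1000 bytes = 8000 bits. Store-and-forward: sum (t_trans + t_prop) per link.
Link 1: t_trans = 8000/(10*10^6) s = 0.8000 ms; t_prop = 1000/200000 s = 5.0000 ms; subtotal = 5.8000 ms
Link 2: t_trans = 8000/(2*10^6) s = 4.0000 ms; t_prop = 200/200000 s = 1.0000 ms; subtotal = 5.0000 ms
End-to-end = 5.8000 + 5.0000 = 10.8000 ms -> 10.800 ms (3 dp)

10.800


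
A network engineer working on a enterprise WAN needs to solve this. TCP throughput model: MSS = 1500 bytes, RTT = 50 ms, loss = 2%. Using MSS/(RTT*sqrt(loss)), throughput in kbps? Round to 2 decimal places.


Given: MSS = 1500 bytes, RTT = 50 ms, loss = 2%
RTT in seconds = 50 / 1000 = 0.05
Loss rate = 2% = 0.02
sqrt(loss) = sqrt(0.02) = 0.141421356237
Throughput (bytes/s) = 1500 / (0.05 * 0.141421356237) = 212132.0344
Throughput (kbps) = 212132.0344 * 8 / 1000 = 1697.056275 -> 1697.06 kbps (2 dp)

1697.06


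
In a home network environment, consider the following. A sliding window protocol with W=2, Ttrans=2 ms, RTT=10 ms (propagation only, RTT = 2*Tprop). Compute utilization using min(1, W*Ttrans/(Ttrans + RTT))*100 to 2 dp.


Given: W = 2, Ttrans = 2 ms, RTT = 10 ms (= 2 * Tprop, Tprop = 5 ms)
Cycle time = Ttrans + RTT = 2 + 10 = 12 ms (first packet sent until its ACK returns)
W * Ttrans = 2 * 2 = 4 ms of sending per cycle
W * Ttrans / (Ttrans + RTT) = 4 / 12 = 0.333333
U = min(1, 0.333333) = 0.333333
U% = 33.33%

33.33


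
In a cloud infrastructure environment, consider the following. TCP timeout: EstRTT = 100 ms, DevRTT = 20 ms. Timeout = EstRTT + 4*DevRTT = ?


Given: EstRTT = 100 ms, DevRTT = 20 ms
Timeout = EstRTT + 4 * DevRTT
4 * DevRTT = 4 * 20 = 80
Timeout = 100 + 80 = 180 ms

180


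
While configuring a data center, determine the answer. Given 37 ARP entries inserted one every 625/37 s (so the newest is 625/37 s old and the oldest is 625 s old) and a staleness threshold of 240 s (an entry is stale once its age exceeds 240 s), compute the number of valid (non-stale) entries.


Ages are k * 625/37 s for k = 1..37 (spacing = 16.8919 s).
Entry k is valid iff k * 625/37 <= 240 iff k <= 37 * 240 / 625 = 14.2080
n_valid = floor(14.2080) = 14
(n_stale = 37 - 14 = 23)

14


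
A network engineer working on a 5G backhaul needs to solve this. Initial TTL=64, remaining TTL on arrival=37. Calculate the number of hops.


Given: initial TTL = 64, received TTL = 37
Hops = initial TTL - received TTL
Hops = 64 - 37 = 27

27


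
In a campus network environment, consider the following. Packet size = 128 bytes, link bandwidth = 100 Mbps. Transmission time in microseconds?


Given: packet = 128 bytes, bandwidth = 100 Mbps
Packet in bits = 128 * 8 = 1024 bits
Bandwidth = 100 * 10^6 = 100000000 bps
Time = 1024 / 100000000 seconds
Time in us = 1024 * 10^6 / 100000000 = 10.24

10.24


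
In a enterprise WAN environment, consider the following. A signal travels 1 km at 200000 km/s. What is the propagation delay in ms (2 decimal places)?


Given: distance = 1 km, speed = 200000 km/s
Delay = distance / speed = 1 / 200000 seconds
Delay in ms = 1 * 1000 / 200000
Delay = 0.0050 ms
Rounded to 2 dp = 0.01 ms

0.01


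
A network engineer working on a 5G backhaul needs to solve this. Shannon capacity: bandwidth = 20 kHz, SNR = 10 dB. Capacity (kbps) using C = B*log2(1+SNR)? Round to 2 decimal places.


Given: B = 20 kHz, SNR = 10 dB
SNR linear = 10^(10/10) = 10
1 + SNR = 11
log2(11) = 3.4594316186
C = 20 * 1000 * 3.4594316186 = 69188.6324 bps
C = 69.188632 kbps -> 69.19 kbps (2 dp)

69.19


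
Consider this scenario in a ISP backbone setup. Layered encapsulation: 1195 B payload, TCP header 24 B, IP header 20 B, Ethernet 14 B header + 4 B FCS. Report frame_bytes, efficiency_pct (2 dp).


TCP segment = 1195 + 24 = 1219 B
IP packet = 1219 + 20 = 1239 B
Ethernet frame = 1239 + 14 + 4 = 1257 B
Efficiency = app / frame = 1195 / 1257 = 0.950676 = 95.0676% -> 95.07% (2 dp)

1257, 95.07


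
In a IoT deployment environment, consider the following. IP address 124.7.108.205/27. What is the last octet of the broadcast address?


Given: IP = 124.7.108.205, prefix = /27
Host bits = 32 - 27 = 5
Network last octet = 205 AND mask = 192
Host part size = 2^5 - 1 = 31
Broadcast last octet = 192 OR 31 = 223

223


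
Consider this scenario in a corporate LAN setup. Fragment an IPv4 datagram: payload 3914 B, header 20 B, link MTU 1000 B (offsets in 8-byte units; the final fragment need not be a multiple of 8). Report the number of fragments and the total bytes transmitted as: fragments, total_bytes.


Max data per non-final fragment = floor((MTU - header)/8)*8 = floor((1000 - 20)/8)*8 = floor(980/8)*8 = 976 B
Final fragment needs no 8-byte alignment: it can carry up to MTU - header = 980 B
Non-final fragments needed = ceil((payload - 980) / 976) = ceil(2934/976) = ceil(3.0061) = 4
Number of fragments = 4 + 1 = 5
Fragment sizes (data): 4 * 976 B + 10 B (last, 10 <= 980 OK)
Total bytes sent = payload + n_frags * header = 3914 + 5*20 = 3914 + 100 = 4014 B

5, 4014


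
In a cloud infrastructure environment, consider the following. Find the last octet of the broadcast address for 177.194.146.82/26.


Given: IP = 177.194.146.82, prefix = /26
Host bits = 32 - 26 = 6
Network last octet = 82 AND mask = 64
Host part size = 2^6 - 1 = 63
Broadcast last octet = 64 OR 63 = 127

127


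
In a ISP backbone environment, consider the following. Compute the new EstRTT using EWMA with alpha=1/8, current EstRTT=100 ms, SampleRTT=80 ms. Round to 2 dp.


Given: EstRTT = 100 ms, SampleRTT = 80 ms, alpha = 1/8
New EstRTT = (1 - alpha) * EstRTT + alpha * SampleRTT
(7/8) * 100 = 87.5
(1/8) * 80 = 10
New EstRTT = 87.5 + 10 = 97.5 ms -> 97.50 ms (2 dp)

97.50


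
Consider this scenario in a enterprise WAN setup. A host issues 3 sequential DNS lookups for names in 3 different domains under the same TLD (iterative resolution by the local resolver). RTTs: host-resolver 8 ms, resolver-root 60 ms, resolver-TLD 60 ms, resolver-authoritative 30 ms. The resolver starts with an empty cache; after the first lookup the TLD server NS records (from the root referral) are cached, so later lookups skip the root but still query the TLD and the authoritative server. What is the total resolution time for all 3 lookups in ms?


Lookup 1 (cold cache): local + root + TLD + auth = 8 + 60 + 60 + 30 = 158 ms
Lookups 2..3 (TLD NS cached -> skip root; new domain -> still ask TLD and auth): local + TLD + auth = 8 + 60 + 30 = 98 ms each
Remaining 2 lookups: 2 * 98 = 196 ms
Total = 158 + 196 = 354 ms

354


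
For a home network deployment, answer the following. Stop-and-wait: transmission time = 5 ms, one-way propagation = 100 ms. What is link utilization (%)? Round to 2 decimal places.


Given: Ttrans = 5 ms, Tprop = 100 ms
RTT = 2 * Tprop = 2 * 100 = 200 ms
U = Ttrans / (Ttrans + RTT)
U = 5 / (5 + 200)
U = 5 / 205 = 0.02439
U% = 2.44%

2.44


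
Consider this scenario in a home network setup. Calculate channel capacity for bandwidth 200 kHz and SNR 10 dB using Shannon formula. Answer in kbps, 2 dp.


Given: B = 200 kHz, SNR = 10 dB
SNR linear = 10^(10/10) = 10
1 + SNR = 11
log2(11) = 3.4594316186
C = 200 * 1000 * 3.4594316186 = 691886.3237 bps
C = 691.886324 kbps -> 691.89 kbps (2 dp)

691.89


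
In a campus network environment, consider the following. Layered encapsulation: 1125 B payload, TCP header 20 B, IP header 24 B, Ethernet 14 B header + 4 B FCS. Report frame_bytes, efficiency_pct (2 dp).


TCP segment = 1125 + 20 = 1145 B
IP packet = 1145 + 24 = 1169 B
Ethernet frame = 1169 + 14 + 4 = 1187 B
Efficiency = app / frame = 1125 / 1187 = 0.947767 = 94.7767% -> 94.78% (2 dp)

1187, 94.78


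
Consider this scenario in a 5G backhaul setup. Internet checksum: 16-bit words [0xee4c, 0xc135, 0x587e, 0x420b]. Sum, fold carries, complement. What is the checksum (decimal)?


Given words: [0xee4c, 0xc135, 0x587e, 0x420b]
Step 1: Sum all words
Raw sum = 61004 + 49461 + 22654 + 16907 = 150026
Step 2: Fold carry: (18954 + 2) = 18956
One's complement = ~18956 & 0xFFFF = 46579

46579


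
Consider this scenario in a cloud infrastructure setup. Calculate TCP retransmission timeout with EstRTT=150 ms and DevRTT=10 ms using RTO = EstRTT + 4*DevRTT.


Given: EstRTT = 150 ms, DevRTT = 10 ms
Timeout = EstRTT + 4 * DevRTT
4 * DevRTT = 4 * 10 = 40
Timeout = 150 + 40 = 190 ms

190


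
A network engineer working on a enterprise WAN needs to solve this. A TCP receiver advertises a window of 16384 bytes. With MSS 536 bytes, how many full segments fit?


Given: RWND = 16384 bytes, MSS = 536 bytes
Full segments = floor(RWND / MSS)
Full segments = floor(16384 / 536)
Full segments = floor(30.5672) = 30

30


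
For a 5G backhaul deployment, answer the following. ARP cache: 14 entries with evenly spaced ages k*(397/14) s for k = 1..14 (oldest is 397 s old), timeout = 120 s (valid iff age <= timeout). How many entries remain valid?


Ages are k * 397/14 s for k = 1..14 (spacing = 28.3571 s).
Entry k is valid iff k * 397/14 <= 120 iff k <= 14 * 120 / 397 = 4.2317
n_valid = floor(4.2317) = 4
(n_stale = 14 - 4 = 10)

4


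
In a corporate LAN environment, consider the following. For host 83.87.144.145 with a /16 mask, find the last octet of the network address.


Given: IP = 83.87.144.145, prefix = /16
Subnet mask = 255.255.0.0
Last octet of IP: 145
Last octet of mask: 0
Network last octet = 145 AND 0 = 0

0


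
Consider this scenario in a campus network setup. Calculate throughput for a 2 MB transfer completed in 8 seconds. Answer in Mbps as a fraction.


Given: file = 2 MB, time = 8 s
File in Mb = 2 * 8 = 16 Mb
Throughput = 16 / 8 Mbps
Throughput = 2 Mbps

2


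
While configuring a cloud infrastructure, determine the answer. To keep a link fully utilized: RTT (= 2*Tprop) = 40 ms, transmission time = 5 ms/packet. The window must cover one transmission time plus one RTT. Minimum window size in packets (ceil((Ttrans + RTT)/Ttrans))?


Given: Ttrans = 5 ms, RTT = 40 ms (= 2 * Tprop, Tprop = 20 ms)
Time until first ACK returns = Ttrans + RTT = 5 + 40 = 45 ms
Need W * Ttrans >= Ttrans + RTT  ->  W >= (Ttrans + RTT) / Ttrans
(Ttrans + RTT) / Ttrans = 45 / 5 = 9
W_min = ceil(9) = 9

9


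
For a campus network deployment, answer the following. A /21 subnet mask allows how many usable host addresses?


Given: subnet mask /21
Host bits = 32 - 21 = 11
Total addresses = 2^11 = 2048
Usable hosts = 2048 - 2 (network + broadcast) = 2046

2046


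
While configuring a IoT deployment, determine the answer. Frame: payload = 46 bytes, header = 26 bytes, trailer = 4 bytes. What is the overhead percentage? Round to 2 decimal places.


Given: payload = 46 B, header = 26 B, trailer = 4 B
Overhead bytes = header + trailer = 26 + 4 = 30
Total frame = payload + overhead = 46 + 30 = 76
Overhead % = 30 / 76 * 100 = 39.4737% -> 39.47% (2 dp)

39.47


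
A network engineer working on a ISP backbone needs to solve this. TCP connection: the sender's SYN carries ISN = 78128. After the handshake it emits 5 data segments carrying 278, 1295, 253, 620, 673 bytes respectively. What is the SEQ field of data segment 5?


The SYN occupies sequence number ISN = 78128, so the first data byte is ISN + 1 = 78129.
SEQ of data segment i = (ISN + 1) + sum of payload sizes of segments 1..i-1.
Segment 1: SEQ = 78129, payload = 278 bytes
Segment 2: SEQ = 78407, payload = 1295 bytes
Segment 3: SEQ = 79702, payload = 253 bytes
Segment 4: SEQ = 79955, payload = 620 bytes
Segment 5: SEQ = 80575, payload = 673 bytes
SEQ of segment 5 = 78129 + 278 + 1295 + 253 + 620 = 80575

80575


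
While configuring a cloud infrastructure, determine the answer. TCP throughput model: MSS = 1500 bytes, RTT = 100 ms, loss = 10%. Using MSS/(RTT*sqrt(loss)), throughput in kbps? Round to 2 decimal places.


Given: MSS = 1500 bytes, RTT = 100 ms, loss = 10%
RTT in seconds = 100 / 1000 = 0.1
Loss rate = 10% = 0.1
sqrt(loss) = sqrt(0.1) = 0.316227766017
Throughput (bytes/s) = 1500 / (0.1 * 0.316227766017) = 47434.1649
Throughput (kbps) = 47434.1649 * 8 / 1000 = 379.473319 -> 379.47 kbps (2 dp)

379.47


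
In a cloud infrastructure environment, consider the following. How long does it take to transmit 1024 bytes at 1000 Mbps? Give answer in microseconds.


Given: packet = 1024 bytes, bandwidth = 1000 Mbps
Packet in bits = 1024 * 8 = 8192 bits
Bandwidth = 1000 * 10^6 = 1000000000 bps
Time = 8192 / 1000000000 seconds
Time in us = 8192 * 10^6 / 1000000000 = 8.192

8.192


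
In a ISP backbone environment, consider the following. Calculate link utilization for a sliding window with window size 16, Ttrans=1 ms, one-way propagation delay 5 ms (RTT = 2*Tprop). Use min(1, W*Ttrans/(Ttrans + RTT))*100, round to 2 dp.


Given: W = 16, Ttrans = 1 ms, RTT = 10 ms (= 2 * Tprop, Tprop = 5 ms)
Cycle time = Ttrans + RTT = 1 + 10 = 11 ms (first packet sent until its ACK returns)
W * Ttrans = 16 * 1 = 16 ms of sending per cycle
W * Ttrans / (Ttrans + RTT) = 16 / 11 = 1.454545
U = min(1, 1.454545) = 1.000000
U% = 100.00%

100.00


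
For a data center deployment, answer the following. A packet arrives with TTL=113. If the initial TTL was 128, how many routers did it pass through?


Given: initial TTL = 128, received TTL = 113
Hops = initial TTL - received TTL
Hops = 128 - 113 = 15

15


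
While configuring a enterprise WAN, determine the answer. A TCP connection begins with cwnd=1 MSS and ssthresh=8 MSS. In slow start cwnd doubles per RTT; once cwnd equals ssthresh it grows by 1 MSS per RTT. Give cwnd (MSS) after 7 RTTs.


RTT 0: cwnd = 1 MSS (initial)
RTT 1: cwnd = 2 MSS (slow start, doubled)
RTT 2: cwnd = 4 MSS (slow start, doubled)
RTT 3: cwnd = 8 MSS (slow start, doubled)
RTT 4: cwnd = 9 MSS (congestion avoidance, +1)
RTT 5: cwnd = 10 MSS (congestion avoidance, +1)
RTT 6: cwnd = 11 MSS (congestion avoidance, +1)
RTT 7: cwnd = 12 MSS (congestion avoidance, +1)

12


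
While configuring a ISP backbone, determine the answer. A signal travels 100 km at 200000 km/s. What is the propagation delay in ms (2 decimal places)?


Given: distance = 100 km, speed = 200000 km/s
Delay = distance / speed = 100 / 200000 seconds
Delay in ms = 100 * 1000 / 200000
Delay = 0.5000 ms
Rounded to 2 dp = 0.50 ms

0.50


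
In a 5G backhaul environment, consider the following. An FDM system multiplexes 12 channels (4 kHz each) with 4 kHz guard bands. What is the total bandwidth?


Given: 12 channels, 4 kHz each, guard = 4 kHz
Channel bandwidth = 12 * 4 = 48 kHz
Guard bands = 11 gaps * 4 kHz = 44 kHz
Total = 48 + 44 = 92 kHz

92


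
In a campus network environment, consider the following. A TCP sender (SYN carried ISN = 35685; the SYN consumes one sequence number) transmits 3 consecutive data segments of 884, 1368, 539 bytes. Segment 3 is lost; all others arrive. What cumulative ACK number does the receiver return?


SYN uses sequence number 35685; first data byte = ISN + 1 = 35686.
Segment 1: SEQ = 35686, len = 884 B, covers [35686, 36569]
Segment 2: SEQ = 36570, len = 1368 B, covers [36570, 37937]
Segment 3: SEQ = 37938, len = 539 B, covers [37938, 38476] [LOST]
In-order data received: bytes [35686, 37937] (segments 1..2).
Segment 3 missing -> gap begins at byte 37938.
Cumulative ACK = next expected in-order byte = 35686 + 884 + 1368 = 37938

37938


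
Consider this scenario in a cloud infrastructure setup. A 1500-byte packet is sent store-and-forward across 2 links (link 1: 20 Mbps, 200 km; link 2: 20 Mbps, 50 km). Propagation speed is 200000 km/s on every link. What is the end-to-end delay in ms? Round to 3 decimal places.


Packet = 1500 bytes = 12000 bits. Store-and-forward: sum (t_trans + t_prop) per link.
Link 1: t_trans = 12000/(20*10^6) s = 0.6000 ms; t_prop = 200/200000 s = 1.0000 ms; subtotal = 1.6000 ms
Link 2: t_trans = 12000/(20*10^6) s = 0.6000 ms; t_prop = 50/200000 s = 0.2500 ms; subtotal = 0.8500 ms
End-to-end = 1.6000 + 0.8500 = 2.4500 ms -> 2.450 ms (3 dp)

2.450


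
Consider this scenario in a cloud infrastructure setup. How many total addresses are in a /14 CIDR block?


Given: CIDR prefix /14
Host bits = 32 - 14 = 18
Total addresses = 2^18 = 262144

262144


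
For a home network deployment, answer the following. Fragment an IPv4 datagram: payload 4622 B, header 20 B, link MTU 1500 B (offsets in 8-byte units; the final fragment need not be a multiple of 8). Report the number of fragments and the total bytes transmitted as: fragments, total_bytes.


Max data per non-final fragment = floor((MTU - header)/8)*8 = floor((1500 - 20)/8)*8 = floor(1480/8)*8 = 1480 B
Final fragment needs no 8-byte alignment: it can carry up to MTU - header = 1480 B
Non-final fragments needed = ceil((payload - 1480) / 1480) = ceil(3142/1480) = ceil(2.1230) = 3
Number of fragments = 3 + 1 = 4
Fragment sizes (data): 3 * 1480 B + 182 B (last, 182 <= 1480 OK)
Total bytes sent = payload + n_frags * header = 4622 + 4*20 = 4622 + 80 = 4702 B

4, 4702


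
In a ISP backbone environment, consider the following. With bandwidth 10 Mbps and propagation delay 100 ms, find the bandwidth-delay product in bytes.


Given: bandwidth = 10 Mbps, delay = 100 ms
BDP in bits = 10 * 10^6 * 100 / 1000
BDP in bits = 1000000
BDP in bytes = 1000000 / 8 = 125000

125000


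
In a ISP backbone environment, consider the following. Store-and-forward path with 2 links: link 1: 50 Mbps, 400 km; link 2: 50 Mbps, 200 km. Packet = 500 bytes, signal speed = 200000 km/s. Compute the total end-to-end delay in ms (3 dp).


Packet = 500 bytes = 4000 bits. Store-and-forward: sum (t_trans + t_prop) per link.
Link 1: t_trans = 4000/(50*10^6) s = 0.0800 ms; t_prop = 400/200000 s = 2.0000 ms; subtotal = 2.0800 ms
Link 2: t_trans = 4000/(50*10^6) s = 0.0800 ms; t_prop = 200/200000 s = 1.0000 ms; subtotal = 1.0800 ms
End-to-end = 2.0800 + 1.0800 = 3.1600 ms -> 3.160 ms (3 dp)

3.160


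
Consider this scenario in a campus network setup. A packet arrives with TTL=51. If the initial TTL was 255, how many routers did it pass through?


Given: initial TTL = 255, received TTL = 51
Hops = initial TTL - received TTL
Hops = 255 - 51 = 204

204


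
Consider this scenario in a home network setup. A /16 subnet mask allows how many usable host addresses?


Given: subnet mask /16
Host bits = 32 - 16 = 16
Total addresses = 2^16 = 65536
Usable hosts = 65536 - 2 (network + broadcast) = 65534

65534


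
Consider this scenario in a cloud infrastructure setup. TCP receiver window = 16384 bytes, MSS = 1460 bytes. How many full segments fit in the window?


Given: RWND = 16384 bytes, MSS = 1460 bytes
Full segments = floor(RWND / MSS)
Full segments = floor(16384 / 1460)
Full segments = floor(11.2219) = 11

11


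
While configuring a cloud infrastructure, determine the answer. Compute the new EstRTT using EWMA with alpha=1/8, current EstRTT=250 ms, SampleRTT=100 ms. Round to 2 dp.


Given: EstRTT = 250 ms, SampleRTT = 100 ms, alpha = 1/8
New EstRTT = (1 - alpha) * EstRTT + alpha * SampleRTT
(7/8) * 250 = 218.75
(1/8) * 100 = 12.5
New EstRTT = 218.75 + 12.5 = 231.25 ms -> 231.25 ms (2 dp)

231.25


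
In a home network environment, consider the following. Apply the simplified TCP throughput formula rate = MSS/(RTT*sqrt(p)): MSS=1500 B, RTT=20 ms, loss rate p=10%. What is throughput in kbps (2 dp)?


Given: MSS = 1500 bytes, RTT = 20 ms, loss = 10%
RTT in seconds = 20 / 1000 = 0.02
Loss rate = 10% = 0.1
sqrt(loss) = sqrt(0.1) = 0.316227766017
Throughput (bytes/s) = 1500 / (0.02 * 0.316227766017) = 237170.8245
Throughput (kbps) = 237170.8245 * 8 / 1000 = 1897.366596 -> 1897.37 kbps (2 dp)

1897.37


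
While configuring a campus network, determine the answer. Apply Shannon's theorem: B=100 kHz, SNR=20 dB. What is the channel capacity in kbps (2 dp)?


Given: B = 100 kHz, SNR = 20 dB
SNR linear = 10^(20/10) = 100
1 + SNR = 101
log2(101) = 6.6582114828
C = 100 * 1000 * 6.6582114828 = 665821.1483 bps
C = 665.821148 kbps -> 665.82 kbps (2 dp)

665.82


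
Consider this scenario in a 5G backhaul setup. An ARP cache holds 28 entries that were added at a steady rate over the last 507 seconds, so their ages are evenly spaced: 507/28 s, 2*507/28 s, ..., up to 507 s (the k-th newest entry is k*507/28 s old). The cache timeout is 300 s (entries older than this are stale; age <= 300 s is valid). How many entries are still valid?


Ages are k * 507/28 s for k = 1..28 (spacing = 18.1071 s).
Entry k is valid iff k * 507/28 <= 300 iff k <= 28 * 300 / 507 = 16.5680
n_valid = floor(16.5680) = 16
(n_stale = 28 - 16 = 12)

16


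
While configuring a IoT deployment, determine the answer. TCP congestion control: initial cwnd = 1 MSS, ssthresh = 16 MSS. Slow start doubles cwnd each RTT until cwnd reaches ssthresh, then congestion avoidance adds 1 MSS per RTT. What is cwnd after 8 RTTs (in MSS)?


RTT 0: cwnd = 1 MSS (initial)
RTT 1: cwnd = 2 MSS (slow start, doubled)
RTT 2: cwnd = 4 MSS (slow start, doubled)
RTT 3: cwnd = 8 MSS (slow start, doubled)
RTT 4: cwnd = 16 MSS (slow start, doubled)
RTT 5: cwnd = 17 MSS (congestion avoidance, +1)
RTT 6: cwnd = 18 MSS (congestion avoidance, +1)
RTT 7: cwnd = 19 MSS (congestion avoidance, +1)
RTT 8: cwnd = 20 MSS (congestion avoidance, +1)

20


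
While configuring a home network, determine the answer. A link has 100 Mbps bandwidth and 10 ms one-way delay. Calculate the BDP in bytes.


Given: bandwidth = 100 Mbps, delay = 10 ms
BDP in bits = 100 * 10^6 * 10 / 1000
BDP in bits = 1000000
BDP in bytes = 1000000 / 8 = 125000

125000


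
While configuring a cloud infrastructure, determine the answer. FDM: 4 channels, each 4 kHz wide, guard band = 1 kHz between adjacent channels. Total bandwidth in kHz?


Given: 4 channels, 4 kHz each, guard = 1 kHz
Channel bandwidth = 4 * 4 = 16 kHz
Guard bands = 3 gaps * 1 kHz = 3 kHz
Total = 16 + 3 = 19 kHz

19


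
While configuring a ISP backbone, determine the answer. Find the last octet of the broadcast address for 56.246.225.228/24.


Given: IP = 56.246.225.228, prefix = /24
Host bits = 32 - 24 = 8
Network last octet = 228 AND mask = 0
Host part size = 2^8 - 1 = 255
Broadcast last octet = 0 OR 255 = 255

255


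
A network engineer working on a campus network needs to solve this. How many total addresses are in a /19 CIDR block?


Given: CIDR prefix /19
Host bits = 32 - 19 = 13
Total addresses = 2^13 = 8192

8192


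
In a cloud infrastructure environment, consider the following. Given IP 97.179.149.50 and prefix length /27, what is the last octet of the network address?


Given: IP = 97.179.149.50, prefix = /27
Subnet mask = 255.255.255.224
Last octet of IP: 50
Last octet of mask: 224
Network last octet = 50 AND 224 = 32

32


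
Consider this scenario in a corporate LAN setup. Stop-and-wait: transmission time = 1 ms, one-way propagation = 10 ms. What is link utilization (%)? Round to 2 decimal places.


Given: Ttrans = 1 ms, Tprop = 10 ms
RTT = 2 * Tprop = 2 * 10 = 20 ms
U = Ttrans / (Ttrans + RTT)
U = 1 / (1 + 20)
U = 1 / 21 = 0.047619
U% = 4.76%

4.76


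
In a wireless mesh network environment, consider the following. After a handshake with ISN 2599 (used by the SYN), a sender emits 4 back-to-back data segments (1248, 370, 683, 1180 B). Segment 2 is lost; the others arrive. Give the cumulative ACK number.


SYN uses sequence number 2599; first data byte = ISN + 1 = 2600.
Segment 1: SEQ = 2600, len = 1248 B, covers [2600, 3847]
Segment 2: SEQ = 3848, len = 370 B, covers [3848, 4217] [LOST]
Segment 3: SEQ = 4218, len = 683 B, covers [4218, 4900]
Segment 4: SEQ = 4901, len = 1180 B, covers [4901, 6080]
In-order data received: bytes [2600, 3847] (segments 1..1).
Segment 2 missing -> gap begins at byte 3848; later segments buffered out of order.
Cumulative ACK = next expected in-order byte = 2600 + 1248 = 3848

3848


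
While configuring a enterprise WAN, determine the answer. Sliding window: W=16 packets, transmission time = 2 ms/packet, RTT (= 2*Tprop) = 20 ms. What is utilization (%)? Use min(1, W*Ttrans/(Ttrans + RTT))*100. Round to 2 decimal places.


Given: W = 16, Ttrans = 2 ms, RTT = 20 ms (= 2 * Tprop, Tprop = 10 ms)
Cycle time = Ttrans + RTT = 2 + 20 = 22 ms (first packet sent until its ACK returns)
W * Ttrans = 16 * 2 = 32 ms of sending per cycle
W * Ttrans / (Ttrans + RTT) = 32 / 22 = 1.454545
U = min(1, 1.454545) = 1.000000
U% = 100.00%

100.00


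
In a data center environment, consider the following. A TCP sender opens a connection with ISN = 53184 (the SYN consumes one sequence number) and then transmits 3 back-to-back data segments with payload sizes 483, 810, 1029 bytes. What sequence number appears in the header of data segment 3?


The SYN occupies sequence number ISN = 53184, so the first data byte is ISN + 1 = 53185.
SEQ of data segment i = (ISN + 1) + sum of payload sizes of segments 1..i-1.
Segment 1: SEQ = 53185, payload = 483 bytes
Segment 2: SEQ = 53668, payload = 810 bytes
Segment 3: SEQ = 54478, payload = 1029 bytes
SEQ of segment 3 = 53185 + 483 + 810 = 54478

54478


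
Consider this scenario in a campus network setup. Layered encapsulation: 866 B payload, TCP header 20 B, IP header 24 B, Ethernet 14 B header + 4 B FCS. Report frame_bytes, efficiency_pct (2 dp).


TCP segment = 866 + 20 = 886 B
IP packet = 886 + 24 = 910 B
Ethernet frame = 910 + 14 + 4 = 928 B
Efficiency = app / frame = 866 / 928 = 0.933190 = 93.3190% -> 93.32% (2 dp)

928, 93.32


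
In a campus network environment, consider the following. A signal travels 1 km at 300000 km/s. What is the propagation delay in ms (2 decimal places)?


Given: distance = 1 km, speed = 300000 km/s
Delay = distance / speed = 1 / 300000 seconds
Delay in ms = 1 * 1000 / 300000
Delay = 0.0033 ms
Rounded to 2 dp = 0.00 ms

0.00


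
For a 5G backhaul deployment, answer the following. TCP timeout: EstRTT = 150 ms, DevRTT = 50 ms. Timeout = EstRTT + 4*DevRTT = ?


Given: EstRTT = 150 ms, DevRTT = 50 ms
Timeout = EstRTT + 4 * DevRTT
4 * DevRTT = 4 * 50 = 200
Timeout = 150 + 200 = 350 ms

350


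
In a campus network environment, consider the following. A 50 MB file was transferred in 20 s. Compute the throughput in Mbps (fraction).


Given: file = 50 MB, time = 20 s
File in Mb = 50 * 8 = 400 Mb
Throughput = 400 / 20 Mbps
Throughput = 20 Mbps

20


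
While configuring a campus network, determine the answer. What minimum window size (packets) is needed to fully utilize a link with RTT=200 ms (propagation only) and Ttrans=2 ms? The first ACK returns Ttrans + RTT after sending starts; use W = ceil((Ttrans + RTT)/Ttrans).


Given: Ttrans = 2 ms, RTT = 200 ms (= 2 * Tprop, Tprop = 100 ms)
Time until first ACK returns = Ttrans + RTT = 2 + 200 = 202 ms
Need W * Ttrans >= Ttrans + RTT  ->  W >= (Ttrans + RTT) / Ttrans
(Ttrans + RTT) / Ttrans = 202 / 2 = 101
W_min = ceil(101) = 101

101


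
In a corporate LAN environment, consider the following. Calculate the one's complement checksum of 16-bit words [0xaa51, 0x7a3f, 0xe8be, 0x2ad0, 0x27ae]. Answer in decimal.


Given words: [0xaa51, 0x7a3f, 0xe8be, 0x2ad0, 0x27ae]
Step 1: Sum all words
Raw sum = 43601 + 31295 + 59582 + 10960 + 10158 = 155596
Step 2: Fold carry: (24524 + 2) = 24526
One's complement = ~24526 & 0xFFFF = 41009

41009


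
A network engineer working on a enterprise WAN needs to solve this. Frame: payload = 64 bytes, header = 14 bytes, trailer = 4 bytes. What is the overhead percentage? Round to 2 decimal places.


Given: payload = 64 B, header = 14 B, trailer = 4 B
Overhead bytes = header + trailer = 14 + 4 = 18
Total frame = payload + overhead = 64 + 18 = 82
Overhead % = 18 / 82 * 100 = 21.9512% -> 21.95% (2 dp)

21.95


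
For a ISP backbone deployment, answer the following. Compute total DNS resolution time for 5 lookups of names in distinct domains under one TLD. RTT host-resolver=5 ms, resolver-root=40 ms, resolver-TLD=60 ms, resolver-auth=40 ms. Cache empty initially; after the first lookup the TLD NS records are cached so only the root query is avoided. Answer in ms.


Lookup 1 (cold cache): local + root + TLD + auth = 5 + 40 + 60 + 40 = 145 ms
Lookups 2..5 (TLD NS cached -> skip root; new domain -> still ask TLD and auth): local + TLD + auth = 5 + 60 + 40 = 105 ms each
Remaining 4 lookups: 4 * 105 = 420 ms
Total = 145 + 420 = 565 ms

565


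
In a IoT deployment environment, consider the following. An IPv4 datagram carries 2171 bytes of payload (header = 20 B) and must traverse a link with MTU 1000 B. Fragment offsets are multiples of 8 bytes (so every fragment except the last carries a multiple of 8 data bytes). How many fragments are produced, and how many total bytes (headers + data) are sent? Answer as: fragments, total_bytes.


Max data per non-final fragment = floor((MTU - header)/8)*8 = floor((1000 - 20)/8)*8 = floor(980/8)*8 = 976 B
Final fragment needs no 8-byte alignment: it can carry up to MTU - header = 980 B
Non-final fragments needed = ceil((payload - 980) / 976) = ceil(1191/976) = ceil(1.2203) = 2
Number of fragments = 2 + 1 = 3
Fragment sizes (data): 2 * 976 B + 219 B (last, 219 <= 980 OK)
Total bytes sent = payload + n_frags * header = 2171 + 3*20 = 2171 + 60 = 2231 B

3, 2231


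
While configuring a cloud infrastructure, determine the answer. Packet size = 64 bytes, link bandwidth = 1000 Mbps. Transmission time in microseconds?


Given: packet = 64 bytes, bandwidth = 1000 Mbps
Packet in bits = 64 * 8 = 512 bits
Bandwidth = 1000 * 10^6 = 1000000000 bps
Time = 512 / 1000000000 seconds
Time in us = 512 * 10^6 / 1000000000 = 0.512

0.512


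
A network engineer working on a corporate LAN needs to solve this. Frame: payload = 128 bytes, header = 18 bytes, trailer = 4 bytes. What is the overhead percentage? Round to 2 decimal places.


Given: payload = 128 B, header = 18 B, trailer = 4 B
Overhead bytes = header + trailer = 18 + 4 = 22
Total frame = payload + overhead = 128 + 22 = 150
Overhead % = 22 / 150 * 100 = 14.6667% -> 14.67% (2 dp)

14.67


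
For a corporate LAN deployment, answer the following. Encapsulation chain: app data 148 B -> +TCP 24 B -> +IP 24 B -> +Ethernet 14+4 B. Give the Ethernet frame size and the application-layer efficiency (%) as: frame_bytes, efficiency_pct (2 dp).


TCP segment = 148 + 24 = 172 B
IP packet = 172 + 24 = 196 B
Ethernet frame = 196 + 14 + 4 = 214 B
Efficiency = app / frame = 148 / 214 = 0.691589 = 69.1589% -> 69.16% (2 dp)

214, 69.16


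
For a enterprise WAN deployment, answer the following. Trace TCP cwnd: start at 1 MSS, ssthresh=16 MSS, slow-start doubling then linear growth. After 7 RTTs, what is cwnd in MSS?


RTT 0: cwnd = 1 MSS (initial)
RTT 1: cwnd = 2 MSS (slow start, doubled)
RTT 2: cwnd = 4 MSS (slow start, doubled)
RTT 3: cwnd = 8 MSS (slow start, doubled)
RTT 4: cwnd = 16 MSS (slow start, doubled)
RTT 5: cwnd = 17 MSS (congestion avoidance, +1)
RTT 6: cwnd = 18 MSS (congestion avoidance, +1)
RTT 7: cwnd = 19 MSS (congestion avoidance, +1)

19


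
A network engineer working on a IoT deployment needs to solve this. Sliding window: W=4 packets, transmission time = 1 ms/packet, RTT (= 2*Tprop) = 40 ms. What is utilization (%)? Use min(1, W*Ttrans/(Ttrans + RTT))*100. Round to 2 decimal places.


Given: W = 4, Ttrans = 1 ms, RTT = 40 ms (= 2 * Tprop, Tprop = 20 ms)
Cycle time = Ttrans + RTT = 1 + 40 = 41 ms (first packet sent until its ACK returns)
W * Ttrans = 4 * 1 = 4 ms of sending per cycle
W * Ttrans / (Ttrans + RTT) = 4 / 41 = 0.097561
U = min(1, 0.097561) = 0.097561
U% = 9.76%

9.76


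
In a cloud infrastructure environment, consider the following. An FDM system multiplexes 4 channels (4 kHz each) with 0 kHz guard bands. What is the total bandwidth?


Given: 4 channels, 4 kHz each, guard = 0 kHz
Channel bandwidth = 4 * 4 = 16 kHz
Guard bands = 3 gaps * 0 kHz = 0 kHz
Total = 16 + 0 = 16 kHz

16


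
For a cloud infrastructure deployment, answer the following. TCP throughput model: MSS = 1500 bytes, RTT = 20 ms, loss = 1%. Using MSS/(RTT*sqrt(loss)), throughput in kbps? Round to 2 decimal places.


Given: MSS = 1500 bytes, RTT = 20 ms, loss = 1%
RTT in seconds = 20 / 1000 = 0.02
Loss rate = 1% = 0.01
sqrt(loss) = sqrt(0.01) = 0.1
Throughput (bytes/s) = 1500 / (0.02 * 0.1) = 750000.0000
Throughput (kbps) = 750000.0000 * 8 / 1000 = 6000.000000 -> 6000.00 kbps (2 dp)

6000.00


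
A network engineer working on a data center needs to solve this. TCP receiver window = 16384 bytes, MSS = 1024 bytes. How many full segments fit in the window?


Given: RWND = 16384 bytes, MSS = 1024 bytes
Full segments = floor(RWND / MSS)
Full segments = floor(16384 / 1024)
Full segments = floor(16.0) = 16

16


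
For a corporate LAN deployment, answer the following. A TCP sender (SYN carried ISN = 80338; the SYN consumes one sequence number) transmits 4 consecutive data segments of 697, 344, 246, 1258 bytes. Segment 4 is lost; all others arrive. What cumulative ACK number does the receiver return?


SYN uses sequence number 80338; first data byte = ISN + 1 = 80339.
Segment 1: SEQ = 80339, len = 697 B, covers [80339, 81035]
Segment 2: SEQ = 81036, len = 344 B, covers [81036, 81379]
Segment 3: SEQ = 81380, len = 246 B, covers [81380, 81625]
Segment 4: SEQ = 81626, len = 1258 B, covers [81626, 82883] [LOST]
In-order data received: bytes [80339, 81625] (segments 1..3).
Segment 4 missing -> gap begins at byte 81626.
Cumulative ACK = next expected in-order byte = 80339 + 697 + 344 + 246 = 81626

81626


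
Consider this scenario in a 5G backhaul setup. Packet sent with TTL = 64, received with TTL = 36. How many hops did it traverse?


Given: initial TTL = 64, received TTL = 36
Hops = initial TTL - received TTL
Hops = 64 - 36 = 28

28


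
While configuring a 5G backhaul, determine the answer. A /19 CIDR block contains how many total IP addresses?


Given: CIDR prefix /19
Host bits = 32 - 19 = 13
Total addresses = 2^13 = 8192

8192


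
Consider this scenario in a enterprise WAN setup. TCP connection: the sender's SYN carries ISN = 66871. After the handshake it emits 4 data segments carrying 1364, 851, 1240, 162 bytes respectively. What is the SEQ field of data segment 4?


The SYN occupies sequence number ISN = 66871, so the first data byte is ISN + 1 = 66872.
SEQ of data segment i = (ISN + 1) + sum of payload sizes of segments 1..i-1.
Segment 1: SEQ = 66872, payload = 1364 bytes
Segment 2: SEQ = 68236, payload = 851 bytes
Segment 3: SEQ = 69087, payload = 1240 bytes
Segment 4: SEQ = 70327, payload = 162 bytes
SEQ of segment 4 = 66872 + 1364 + 851 + 1240 = 70327

70327


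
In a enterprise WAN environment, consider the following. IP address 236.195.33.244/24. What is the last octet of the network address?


Given: IP = 236.195.33.244, prefix = /24
Subnet mask = 255.255.255.0
Last octet of IP: 244
Last octet of mask: 0
Network last octet = 244 AND 0 = 0

0


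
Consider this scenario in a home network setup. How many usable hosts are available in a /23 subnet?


Given: subnet mask /23
Host bits = 32 - 23 = 9
Total addresses = 2^9 = 512
Usable hosts = 512 - 2 (network + broadcast) = 510

510


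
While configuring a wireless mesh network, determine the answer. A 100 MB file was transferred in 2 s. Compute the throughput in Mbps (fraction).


Given: file = 100 MB, time = 2 s
File in Mb = 100 * 8 = 800 Mb
Throughput = 800 / 2 Mbps
Throughput = 400 Mbps

400


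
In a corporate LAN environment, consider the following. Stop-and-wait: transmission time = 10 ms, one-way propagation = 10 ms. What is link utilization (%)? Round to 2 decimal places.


Given: Ttrans = 10 ms, Tprop = 10 ms
RTT = 2 * Tprop = 2 * 10 = 20 ms
U = Ttrans / (Ttrans + RTT)
U = 10 / (10 + 20)
U = 10 / 30 = 0.333333
U% = 33.33%

33.33


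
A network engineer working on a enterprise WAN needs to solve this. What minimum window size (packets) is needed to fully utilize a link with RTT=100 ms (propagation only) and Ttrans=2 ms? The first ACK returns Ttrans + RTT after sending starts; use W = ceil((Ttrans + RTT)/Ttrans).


Given: Ttrans = 2 ms, RTT = 100 ms (= 2 * Tprop, Tprop = 50 ms)
Time until first ACK returns = Ttrans + RTT = 2 + 100 = 102 ms
Need W * Ttrans >= Ttrans + RTT  ->  W >= (Ttrans + RTT) / Ttrans
(Ttrans + RTT) / Ttrans = 102 / 2 = 51
W_min = ceil(51) = 51

51


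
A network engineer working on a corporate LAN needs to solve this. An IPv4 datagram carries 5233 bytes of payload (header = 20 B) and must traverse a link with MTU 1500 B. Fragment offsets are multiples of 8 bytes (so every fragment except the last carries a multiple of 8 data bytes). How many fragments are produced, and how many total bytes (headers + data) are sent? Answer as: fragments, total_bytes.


Max data per non-final fragment = floor((MTU - header)/8)*8 = floor((1500 - 20)/8)*8 = floor(1480/8)*8 = 1480 B
Final fragment needs no 8-byte alignment: it can carry up to MTU - header = 1480 B
Non-final fragments needed = ceil((payload - 1480) / 1480) = ceil(3753/1480) = ceil(2.5358) = 3
Number of fragments = 3 + 1 = 4
Fragment sizes (data): 3 * 1480 B + 793 B (last, 793 <= 1480 OK)
Total bytes sent = payload + n_frags * header = 5233 + 4*20 = 5233 + 80 = 5313 B

4, 5313


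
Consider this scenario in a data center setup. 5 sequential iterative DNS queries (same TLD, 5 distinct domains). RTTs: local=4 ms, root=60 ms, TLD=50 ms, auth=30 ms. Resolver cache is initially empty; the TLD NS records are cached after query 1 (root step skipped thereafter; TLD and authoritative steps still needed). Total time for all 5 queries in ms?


Lookup 1 (cold cache): local + root + TLD + auth = 4 + 60 + 50 + 30 = 144 ms
Lookups 2..5 (TLD NS cached -> skip root; new domain -> still ask TLD and auth): local + TLD + auth = 4 + 50 + 30 = 84 ms each
Remaining 4 lookups: 4 * 84 = 336 ms
Total = 144 + 336 = 480 ms

480


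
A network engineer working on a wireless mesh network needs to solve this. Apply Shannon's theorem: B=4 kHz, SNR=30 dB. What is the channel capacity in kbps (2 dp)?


Given: B = 4 kHz, SNR = 30 dB
SNR linear = 10^(30/10) = 1000
1 + SNR = 1001
log2(1001) = 9.9672262588
C = 4 * 1000 * 9.9672262588 = 39868.9050 bps
C = 39.868905 kbps -> 39.87 kbps (2 dp)

39.87


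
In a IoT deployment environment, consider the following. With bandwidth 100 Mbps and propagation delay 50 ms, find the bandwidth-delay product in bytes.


Given: bandwidth = 100 Mbps, delay = 50 ms
BDP in bits = 100 * 10^6 * 50 / 1000
BDP in bits = 5000000
BDP in bytes = 5000000 / 8 = 625000

625000


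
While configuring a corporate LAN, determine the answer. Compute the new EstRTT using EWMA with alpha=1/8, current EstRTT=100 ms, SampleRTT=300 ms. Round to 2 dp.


Given: EstRTT = 100 ms, SampleRTT = 300 ms, alpha = 1/8
New EstRTT = (1 - alpha) * EstRTT + alpha * SampleRTT
(7/8) * 100 = 87.5
(1/8) * 300 = 37.5
New EstRTT = 87.5 + 37.5 = 125 ms -> 125.00 ms (2 dp)

125.00


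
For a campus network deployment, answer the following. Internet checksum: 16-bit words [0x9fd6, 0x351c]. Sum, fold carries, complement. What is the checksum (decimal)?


Given words: [0x9fd6, 0x351c]
Step 1: Sum all words
Raw sum = 40918 + 13596 = 54514
One's complement = ~54514 & 0xFFFF = 11021

11021


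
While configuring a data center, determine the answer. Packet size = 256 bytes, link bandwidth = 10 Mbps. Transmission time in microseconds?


Given: packet = 256 bytes, bandwidth = 10 Mbps
Packet in bits = 256 * 8 = 2048 bits
Bandwidth = 10 * 10^6 = 10000000 bps
Time = 2048 / 10000000 seconds
Time in us = 2048 * 10^6 / 10000000 = 204.8

204.8


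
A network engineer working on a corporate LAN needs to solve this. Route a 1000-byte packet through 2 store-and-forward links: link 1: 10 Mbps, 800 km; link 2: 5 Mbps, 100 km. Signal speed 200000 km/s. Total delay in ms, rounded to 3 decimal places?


Packet = 1000 bytes = 8000 bits. Store-and-forward: sum (t_trans + t_prop) per link.
Link 1: t_trans = 8000/(10*10^6) s = 0.8000 ms; t_prop = 800/200000 s = 4.0000 ms; subtotal = 4.8000 ms
Link 2: t_trans = 8000/(5*10^6) s = 1.6000 ms; t_prop = 100/200000 s = 0.5000 ms; subtotal = 2.1000 ms
End-to-end = 4.8000 + 2.1000 = 6.9000 ms -> 6.900 ms (3 dp)

6.900
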